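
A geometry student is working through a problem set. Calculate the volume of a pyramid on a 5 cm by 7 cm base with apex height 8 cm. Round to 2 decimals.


Shape: rectangular pyramid
Base: 5 cm x 7 cm, Height h = 8 cm
Formula: V = (1/3) * base_area * h
base_area = 5 * 7 = 35
base_area * h = 35 * 8 = 280
V = 280 / 3
V = 93.33
93.33 cm^3


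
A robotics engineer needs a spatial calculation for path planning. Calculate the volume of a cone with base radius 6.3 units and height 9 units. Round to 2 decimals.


Shape: cone
Radius r = 6.3 units, Height h = 9 units
Formula: V = (1/3) * pi * r^2 * h
r^2 = 39.69
pi * r^2 * h = pi * 39.69 * 9 = 357.21 * pi
V = 357.21 * pi / 3
V = 374.07
374.07 units^3


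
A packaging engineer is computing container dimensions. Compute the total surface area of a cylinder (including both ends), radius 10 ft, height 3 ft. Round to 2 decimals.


Shape: closed cylinder
Radius r = 10 ft, Height h = 3 ft
Formula: SA = 2*pi*r^2 + 2*pi*r*h = 2*pi*r*(r + h)
r + h = 13
2 * r * (r + h) = 2 * 10 * 13 = 260
SA = 260 * pi
SA = 816.81
816.81 ft^2


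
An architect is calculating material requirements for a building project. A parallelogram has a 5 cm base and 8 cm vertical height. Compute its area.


Shape: parallelogram
Base b = 5 cm, Height h = 8 cm
Formula: A = b * h
A = 5 * 8
A = 40
40 cm^2


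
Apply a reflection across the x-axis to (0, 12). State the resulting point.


Transformation: reflection
Original point: (0, 12)
Rule for reflection over the x-axis: (x, y) -> (x, -y)
Apply: (0, 12) -> (0, -12)
(0, -12)


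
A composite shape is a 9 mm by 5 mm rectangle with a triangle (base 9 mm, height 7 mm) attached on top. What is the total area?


Composite shape: rectangle + triangle
Rectangle area = 9 * 5 = 45
Triangle area = 0.5 * 9 * 7 = 31.5
Total = 45 + 31.5
Total = 76.5
76.5 mm^2


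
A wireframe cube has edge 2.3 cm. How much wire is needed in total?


Shape: cube
Side s = 2.3 cm
A cube has 12 edges, all equal.
Formula: total edge length = 12 * s
Total = 12 * 2.3
Total = 27.6
27.6 cm


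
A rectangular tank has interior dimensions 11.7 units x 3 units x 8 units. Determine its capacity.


Shape: rectangular prism
l = 11.7 units, w = 3 units, h = 8 units
Formula: V = l * w * h
V = 11.7 * 3 * 8
V = 35.1 * 8
V = 280.8
280.8 units^3


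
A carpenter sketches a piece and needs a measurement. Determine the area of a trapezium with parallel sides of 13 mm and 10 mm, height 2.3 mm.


Shape: trapezoid
Parallel sides a = 13 mm, b = 10 mm; Height h = 2.3 mm
Formula: A = (a + b) * h / 2
a + b = 13 + 10 = 23
A = 23 * 2.3 / 2
A = 52.9 / 2
A = 26.45
26.45 mm^2


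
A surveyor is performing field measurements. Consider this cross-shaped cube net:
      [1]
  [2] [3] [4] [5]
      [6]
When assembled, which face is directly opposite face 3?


Net: cross layout. Take square 3 as the base (bottom).
Fold the four squares in the horizontal row up around 3: 2 -> left, 4 -> right, 5 wraps to the top.
Fold 1 and 6 up from 3: 1 -> back, 6 -> front.
Opposite pairs are therefore: (1, 6), (2, 4), (3, 5).
Face 3 is opposite face 5.
face 5


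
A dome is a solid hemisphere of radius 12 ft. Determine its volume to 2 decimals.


Shape: hemisphere (half of a sphere)
Radius r = 12 ft
Formula: V = (1/2) * (4/3) * pi * r^3 = (2/3) * pi * r^3
r^3 = 1728
(2/3) * 1728 = 1152
V = 1152 * pi
V = 3619.11
3619.11 ft^3


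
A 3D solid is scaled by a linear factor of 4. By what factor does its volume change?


Linear scale factor k = 4
Rule: under a linear scaling by k, volumes scale by k^3.
k^3 = 4 * 4 * 4
k^3 = 16 * 4
k^3 = 64
Volume scales by a factor of 64.
64 (dimensionless)


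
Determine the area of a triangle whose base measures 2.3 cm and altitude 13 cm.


Shape: triangle
Base b = 2.3 cm, Height h = 13 cm
Formula: A = (1/2) * b * h
A = 0.5 * 2.3 * 13
A = 0.5 * 29.9
A = 14.95
14.95 cm^2


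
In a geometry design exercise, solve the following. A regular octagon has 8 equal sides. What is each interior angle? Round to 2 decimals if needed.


Shape: regular octagon (8 sides)
Formula: interior angle = (n - 2) * 180 / n
(n - 2) = 6
(n - 2) * 180 = 1080
angle = 1080 / 8
angle = 135
135 degrees


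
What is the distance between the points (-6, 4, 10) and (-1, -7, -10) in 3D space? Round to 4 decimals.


3D distance between two points
P1 = (-6, 4, 10), P2 = (-1, -7, -10)
Formula: d = sqrt((x2-x1)^2 + (y2-y1)^2 + (z2-z1)^2)
dx = -1 - -6 = 5
dy = -7 - 4 = -11
dz = -10 - 10 = -20
dx^2 + dy^2 + dz^2 = 25 + 121 + 400 = 546
d = sqrt(546)
d = 23.3666
23.3666 units


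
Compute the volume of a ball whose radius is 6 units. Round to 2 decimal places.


Shape: sphere
Radius r = 6 units
Formula: V = (4/3) * pi * r^3
r^3 = 216
(4/3) * 216 = 288
V = 288 * pi
V = 904.78
904.78 units^3


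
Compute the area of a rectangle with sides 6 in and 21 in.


Shape: rectangle
Length l = 6 in, Width w = 21 in
Formula: A = l * w
A = 6 * 21
A = 126
126 in^2


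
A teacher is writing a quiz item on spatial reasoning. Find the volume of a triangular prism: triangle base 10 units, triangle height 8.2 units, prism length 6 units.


Shape: triangular prism
Triangle base = 10 units, triangle height = 8.2 units, prism length L = 6 units
Formula: V = (1/2 * b * h_tri) * L
Cross-section area = 0.5 * 10 * 8.2 = 41
V = 41 * 6
V = 246
246 units^3


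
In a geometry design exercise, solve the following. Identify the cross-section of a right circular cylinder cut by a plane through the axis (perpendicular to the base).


Solid: right circular cylinder
Cutting plane: through the axis (perpendicular to the base)
Visualize the intersection of the plane with the solid's surface.
The boundary of the cut region is a rectangle.
rectangle


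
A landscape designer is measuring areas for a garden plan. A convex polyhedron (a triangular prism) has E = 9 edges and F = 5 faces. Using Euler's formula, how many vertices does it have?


Polyhedron: triangular prism
Euler's formula for convex polyhedra: V - E + F = 2
Given: E = 9 edges and F = 5 faces
Solve for V:
V = 2 + E - F = 2 + 9 - 5 = 6
6 vertices


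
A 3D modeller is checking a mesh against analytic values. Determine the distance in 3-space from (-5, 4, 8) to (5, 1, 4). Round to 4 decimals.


3D distance between two points
P1 = (-5, 4, 8), P2 = (5, 1, 4)
Formula: d = sqrt((x2-x1)^2 + (y2-y1)^2 + (z2-z1)^2)
dx = 5 - -5 = 10
dy = 1 - 4 = -3
dz = 4 - 8 = -4
dx^2 + dy^2 + dz^2 = 100 + 9 + 16 = 125
d = sqrt(125)
d = 11.1803
11.1803 units


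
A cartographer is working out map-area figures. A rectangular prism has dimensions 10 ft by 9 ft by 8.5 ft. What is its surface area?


Shape: rectangular prism
l = 10 ft, w = 9 ft, h = 8.5 ft
Formula: SA = 2(lw + lh + wh)
lw = 90, lh = 85, wh = 76.5
lw + lh + wh = 251.5
SA = 2 * 251.5
SA = 503
503 ft^2


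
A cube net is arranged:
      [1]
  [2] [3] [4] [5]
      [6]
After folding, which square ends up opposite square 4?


Net: cross layout. Take square 3 as the base (bottom).
Fold the four squares in the horizontal row up around 3: 2 -> left, 4 -> right, 5 wraps to the top.
Fold 1 and 6 up from 3: 1 -> back, 6 -> front.
Opposite pairs are therefore: (1, 6), (2, 4), (3, 5).
Face 4 is opposite face 2.
face 2


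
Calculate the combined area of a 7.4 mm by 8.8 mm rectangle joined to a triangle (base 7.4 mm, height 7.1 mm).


Composite shape: rectangle + triangle
Rectangle area = 7.4 * 8.8 = 65.12
Triangle area = 0.5 * 7.4 * 7.1 = 26.27
Total = 65.12 + 26.27
Total = 91.39
91.39 mm^2


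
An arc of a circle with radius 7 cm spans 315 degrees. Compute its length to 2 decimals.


Shape: circular arc
Radius r = 7 cm, Angle = 315 degrees
Formula: L = (angle/360) * 2 * pi * r
2 * pi * r = 14 * pi
L = (315/360) * 14 * pi
L = 12.25 * pi
L = 38.48
38.48 cm


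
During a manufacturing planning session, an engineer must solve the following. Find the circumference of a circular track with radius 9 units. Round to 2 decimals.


Shape: circle
Radius r = 9 units
Formula: C = 2 * pi * r
C = 2 * pi * 9
C = 18 * pi
C = 56.55
56.55 units


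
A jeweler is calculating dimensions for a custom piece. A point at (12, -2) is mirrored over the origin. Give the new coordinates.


Transformation: reflection
Original point: (12, -2)
Rule for reflection through the origin: (x, y) -> (-x, -y)
Apply: (12, -2) -> (-12, 2)
(-12, 2)


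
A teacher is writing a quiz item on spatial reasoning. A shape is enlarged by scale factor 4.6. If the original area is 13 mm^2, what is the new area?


Linear scale factor k = 4.6
Original area = 13 mm^2
Rule: under a linear scaling by k, areas scale by k^2.
k^2 = 4.6^2 = 21.16
New area = 13 * 21.16
New area = 275.08
275.08 mm^2


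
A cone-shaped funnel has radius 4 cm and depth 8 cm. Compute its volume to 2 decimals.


Shape: cone
Radius r = 4 cm, Height h = 8 cm
Formula: V = (1/3) * pi * r^2 * h
r^2 = 16
pi * r^2 * h = pi * 16 * 8 = 128 * pi
V = 128 * pi / 3
V = 134.04
134.04 cm^3


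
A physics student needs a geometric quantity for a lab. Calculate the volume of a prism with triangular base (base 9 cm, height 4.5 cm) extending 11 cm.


Shape: triangular prism
Triangle base = 9 cm, triangle height = 4.5 cm, prism length L = 11 cm
Formula: V = (1/2 * b * h_tri) * L
Cross-section area = 0.5 * 9 * 4.5 = 20.25
V = 20.25 * 11
V = 222.75
222.75 cm^3


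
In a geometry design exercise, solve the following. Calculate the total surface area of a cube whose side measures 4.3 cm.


Shape: cube
Side s = 4.3 cm
A cube has 6 square faces.
Formula: SA = 6 * s^2
s^2 = 18.49
SA = 6 * 18.49
SA = 110.94
110.94 cm^2


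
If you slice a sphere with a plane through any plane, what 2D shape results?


Solid: sphere
Cutting plane: through any plane
Visualize the intersection of the plane with the solid's surface.
The boundary of the cut region is a circle.
circle


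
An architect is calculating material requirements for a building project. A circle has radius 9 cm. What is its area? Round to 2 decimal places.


Shape: circle
Radius r = 9 cm
Formula: A = pi * r^2
r^2 = 9^2 = 81
A = pi * 81
A = 254.47
254.47 cm^2


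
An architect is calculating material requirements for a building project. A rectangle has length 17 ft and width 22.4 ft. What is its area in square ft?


Shape: rectangle
Length l = 17 ft, Width w = 22.4 ft
Formula: A = l * w
A = 17 * 22.4
A = 380.8
380.8 ft^2


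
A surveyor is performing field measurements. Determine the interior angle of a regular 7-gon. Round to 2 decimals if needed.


Shape: regular heptagon (7 sides)
Formula: interior angle = (n - 2) * 180 / n
(n - 2) = 5
(n - 2) * 180 = 900
angle = 900 / 7
angle = 128.57
128.57 degrees


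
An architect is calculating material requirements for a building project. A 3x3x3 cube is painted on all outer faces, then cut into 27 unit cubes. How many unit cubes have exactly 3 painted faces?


Large cube: 3 x 3 x 3, cut into unit cubes.
Cubes with 3 painted faces are at the corners. A cube always has 8 corners.
Count = 8
8 unit cubes


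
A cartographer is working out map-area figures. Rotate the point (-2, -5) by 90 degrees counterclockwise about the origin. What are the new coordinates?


Transformation: rotation about the origin
Original point: (-2, -5)
Rule for 90 deg counterclockwise: (x, y) -> (-y, x)
Apply: (-2, -5) -> (5, -2)
(5, -2)


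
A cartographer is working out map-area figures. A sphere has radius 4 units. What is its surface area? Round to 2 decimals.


Shape: sphere
Radius r = 4 units
Formula: SA = 4 * pi * r^2
r^2 = 16
SA = 4 * pi * 16
SA = 64 * pi
SA = 201.06
201.06 units^2


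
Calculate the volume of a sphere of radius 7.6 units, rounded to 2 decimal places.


Shape: sphere
Radius r = 7.6 units
Formula: V = (4/3) * pi * r^3
r^3 = 438.976
(4/3) * 438.976 = 585.301333
V = 585.301333 * pi
V = 1838.78
1838.78 units^3


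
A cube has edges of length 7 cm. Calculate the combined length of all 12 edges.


Shape: cube
Side s = 7 cm
A cube has 12 edges, all equal.
Formula: total edge length = 12 * s
Total = 12 * 7
Total = 84
84 cm


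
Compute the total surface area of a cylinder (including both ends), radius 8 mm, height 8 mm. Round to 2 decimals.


Shape: closed cylinder
Radius r = 8 mm, Height h = 8 mm
Formula: SA = 2*pi*r^2 + 2*pi*r*h = 2*pi*r*(r + h)
r + h = 16
2 * r * (r + h) = 2 * 8 * 16 = 256
SA = 256 * pi
SA = 804.25
804.25 mm^2


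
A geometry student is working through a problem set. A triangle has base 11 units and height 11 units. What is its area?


Shape: triangle
Base b = 11 units, Height h = 11 units
Formula: A = (1/2) * b * h
A = 0.5 * 11 * 11
A = 0.5 * 121
A = 60.5
60.5 units^2


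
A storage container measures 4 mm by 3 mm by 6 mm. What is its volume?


Shape: rectangular prism
l = 4 mm, w = 3 mm, h = 6 mm
Formula: V = l * w * h
V = 4 * 3 * 6
V = 12 * 6
V = 72
72 mm^3


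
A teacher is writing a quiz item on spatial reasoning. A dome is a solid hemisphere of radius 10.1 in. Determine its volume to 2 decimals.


Shape: hemisphere (half of a sphere)
Radius r = 10.1 in
Formula: V = (1/2) * (4/3) * pi * r^3 = (2/3) * pi * r^3
r^3 = 1030.301
(2/3) * 1030.301 = 686.867333
V = 686.867333 * pi
V = 2157.86
2157.86 in^3


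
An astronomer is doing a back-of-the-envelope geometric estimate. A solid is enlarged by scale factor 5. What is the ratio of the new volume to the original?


Linear scale factor k = 5
Rule: under a linear scaling by k, volumes scale by k^3.
k^3 = 5 * 5 * 5
k^3 = 25 * 5
k^3 = 125
Volume scales by a factor of 125.
125 (dimensionless)


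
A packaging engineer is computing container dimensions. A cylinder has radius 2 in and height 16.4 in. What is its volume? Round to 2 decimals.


Shape: cylinder
Radius r = 2 in, Height h = 16.4 in
Formula: V = pi * r^2 * h
r^2 = 4
V = pi * 4 * 16.4
V = 65.6 * pi
V = 206.09
206.09 in^3


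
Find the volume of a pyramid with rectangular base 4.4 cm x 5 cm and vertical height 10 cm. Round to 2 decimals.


Shape: rectangular pyramid
Base: 4.4 cm x 5 cm, Height h = 10 cm
Formula: V = (1/3) * base_area * h
base_area = 4.4 * 5 = 22
base_area * h = 22 * 10 = 220
V = 220 / 3
V = 73.33
73.33 cm^3


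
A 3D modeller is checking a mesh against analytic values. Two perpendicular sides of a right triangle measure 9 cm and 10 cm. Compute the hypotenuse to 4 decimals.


Shape: right triangle
Legs a = 9 cm, b = 10 cm
Formula: c = sqrt(a^2 + b^2)
a^2 = 81, b^2 = 100
a^2 + b^2 = 181
c = sqrt(181)
c = 13.4536
13.4536 cm


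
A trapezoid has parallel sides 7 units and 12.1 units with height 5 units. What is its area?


Shape: trapezoid
Parallel sides a = 7 units, b = 12.1 units; Height h = 5 units
Formula: A = (a + b) * h / 2
a + b = 7 + 12.1 = 19.1
A = 19.1 * 5 / 2
A = 95.5 / 2
A = 47.75
47.75 units^2


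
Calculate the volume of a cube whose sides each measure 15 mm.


Shape: cube
Side s = 15 mm
Formula: V = s^3
V = 15 * 15 * 15
V = 225 * 15
V = 3375
3375 mm^3


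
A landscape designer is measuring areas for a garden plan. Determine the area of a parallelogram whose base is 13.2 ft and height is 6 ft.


Shape: parallelogram
Base b = 13.2 ft, Height h = 6 ft
Formula: A = b * h
A = 13.2 * 6
A = 79.2
79.2 ft^2


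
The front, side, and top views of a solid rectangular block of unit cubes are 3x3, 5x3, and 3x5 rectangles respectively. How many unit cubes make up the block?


Orthographic views of a solid rectangular block:
Front view 3 x 3 -> length = 3, height = 3
Side view 5 x 3 -> width = 5, height = 3 (consistent)
Top view 3 x 5 -> confirms length = 3, width = 5
The block is 3 x 5 x 3.
Total unit cubes = 3 * 5 * 3 = 45
45 unit cubes


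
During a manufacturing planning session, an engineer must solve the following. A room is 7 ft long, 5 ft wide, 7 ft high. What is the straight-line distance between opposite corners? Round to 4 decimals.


Shape: rectangular box (space diagonal)
l = 7 ft, w = 5 ft, h = 7 ft
Visualize: the diagonal of the base, then a right triangle with that diagonal and the height.
Formula: d = sqrt(l^2 + w^2 + h^2)
l^2 + w^2 + h^2 = 49 + 25 + 49 = 123
d = sqrt(123)
d = 11.0905
11.0905 ft


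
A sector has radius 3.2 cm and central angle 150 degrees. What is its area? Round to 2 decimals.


Shape: circular sector
Radius r = 3.2 cm, Angle = 150 degrees
Formula: A = (angle/360) * pi * r^2
r^2 = 10.24
Fraction of circle = 150/360
A = (150/360) * pi * 10.24
A = 4.266667 * pi
A = 13.4
13.4 cm^2


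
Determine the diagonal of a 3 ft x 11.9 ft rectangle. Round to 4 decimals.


Shape: rectangle (diagonal via Pythagoras)
Sides: 3 ft and 11.9 ft
Formula: d = sqrt(l^2 + w^2)
l^2 = 9, w^2 = 141.61
l^2 + w^2 = 150.61
d = sqrt(150.61)
d = 12.2723
12.2723 ft


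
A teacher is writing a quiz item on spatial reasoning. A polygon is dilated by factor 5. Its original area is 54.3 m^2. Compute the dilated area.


Linear scale factor k = 5
Original area = 54.3 m^2
Rule: under a linear scaling by k, areas scale by k^2.
k^2 = 5^2 = 25
New area = 54.3 * 25
New area = 1357.5
1357.5 m^2


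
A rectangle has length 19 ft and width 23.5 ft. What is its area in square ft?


Shape: rectangle
Length l = 19 ft, Width w = 23.5 ft
Formula: A = l * w
A = 19 * 23.5
A = 446.5
446.5 ft^2


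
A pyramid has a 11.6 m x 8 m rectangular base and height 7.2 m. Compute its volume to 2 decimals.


Shape: rectangular pyramid
Base: 11.6 m x 8 m, Height h = 7.2 m
Formula: V = (1/3) * base_area * h
base_area = 11.6 * 8 = 92.8
base_area * h = 92.8 * 7.2 = 668.16
V = 668.16 / 3
V = 222.72
222.72 m^3


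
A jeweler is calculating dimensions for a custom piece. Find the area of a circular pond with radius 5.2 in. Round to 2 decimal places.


Shape: circle
Radius r = 5.2 in
Formula: A = pi * r^2
r^2 = 5.2^2 = 27.04
A = pi * 27.04
A = 84.95
84.95 in^2


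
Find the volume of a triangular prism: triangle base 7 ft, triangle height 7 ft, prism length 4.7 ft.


Shape: triangular prism
Triangle base = 7 ft, triangle height = 7 ft, prism length L = 4.7 ft
Formula: V = (1/2 * b * h_tri) * L
Cross-section area = 0.5 * 7 * 7 = 24.5
V = 24.5 * 4.7
V = 115.15
115.15 ft^3


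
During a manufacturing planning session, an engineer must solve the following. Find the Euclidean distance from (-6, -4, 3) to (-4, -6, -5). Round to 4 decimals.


3D distance between two points
P1 = (-6, -4, 3), P2 = (-4, -6, -5)
Formula: d = sqrt((x2-x1)^2 + (y2-y1)^2 + (z2-z1)^2)
dx = -4 - -6 = 2
dy = -6 - -4 = -2
dz = -5 - 3 = -8
dx^2 + dy^2 + dz^2 = 4 + 4 + 64 = 72
d = sqrt(72)
d = 8.4853
8.4853 units


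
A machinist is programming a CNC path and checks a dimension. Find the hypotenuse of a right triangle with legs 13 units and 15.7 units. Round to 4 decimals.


Shape: right triangle
Legs a = 13 units, b = 15.7 units
Formula: c = sqrt(a^2 + b^2)
a^2 = 169, b^2 = 246.49
a^2 + b^2 = 415.49
c = sqrt(415.49)
c = 20.3836
20.3836 units


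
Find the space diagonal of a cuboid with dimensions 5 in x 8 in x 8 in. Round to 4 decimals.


Shape: rectangular box (space diagonal)
l = 5 in, w = 8 in, h = 8 in
Visualize: the diagonal of the base, then a right triangle with that diagonal and the height.
Formula: d = sqrt(l^2 + w^2 + h^2)
l^2 + w^2 + h^2 = 25 + 64 + 64 = 153
d = sqrt(153)
d = 12.3693
12.3693 in


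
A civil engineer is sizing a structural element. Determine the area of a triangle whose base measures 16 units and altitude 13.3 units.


Shape: triangle
Base b = 16 units, Height h = 13.3 units
Formula: A = (1/2) * b * h
A = 0.5 * 16 * 13.3
A = 0.5 * 212.8
A = 106.4
106.4 units^2


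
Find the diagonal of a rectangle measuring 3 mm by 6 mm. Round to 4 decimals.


Shape: rectangle (diagonal via Pythagoras)
Sides: 3 mm and 6 mm
Formula: d = sqrt(l^2 + w^2)
l^2 = 9, w^2 = 36
l^2 + w^2 = 45
d = sqrt(45)
d = 6.7082
6.7082 mm


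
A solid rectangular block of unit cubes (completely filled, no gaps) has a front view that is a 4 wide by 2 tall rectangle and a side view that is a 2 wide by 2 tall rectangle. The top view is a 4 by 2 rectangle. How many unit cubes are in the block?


Orthographic views of a solid rectangular block:
Front view 4 x 2 -> length = 4, height = 2
Side view 2 x 2 -> width = 2, height = 2 (consistent)
Top view 4 x 2 -> confirms length = 4, width = 2
The block is 4 x 2 x 2.
Total unit cubes = 4 * 2 * 2 = 16
16 unit cubes


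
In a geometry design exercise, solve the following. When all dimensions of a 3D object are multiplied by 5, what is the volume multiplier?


Linear scale factor k = 5
Rule: under a linear scaling by k, volumes scale by k^3.
k^3 = 5 * 5 * 5
k^3 = 25 * 5
k^3 = 125
Volume scales by a factor of 125.
125 (dimensionless)


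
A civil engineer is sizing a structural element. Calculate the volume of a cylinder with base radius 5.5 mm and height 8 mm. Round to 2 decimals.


Shape: cylinder
Radius r = 5.5 mm, Height h = 8 mm
Formula: V = pi * r^2 * h
r^2 = 30.25
V = pi * 30.25 * 8
V = 242 * pi
V = 760.27
760.27 mm^3


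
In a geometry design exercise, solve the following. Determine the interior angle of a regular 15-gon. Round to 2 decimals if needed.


Shape: regular pentadecagon (15 sides)
Formula: interior angle = (n - 2) * 180 / n
(n - 2) = 13
(n - 2) * 180 = 2340
angle = 2340 / 15
angle = 156
156 degrees


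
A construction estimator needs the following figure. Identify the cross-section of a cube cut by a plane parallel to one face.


Solid: cube
Cutting plane: parallel to one face
Visualize the intersection of the plane with the solid's surface.
The boundary of the cut region is a square.
square


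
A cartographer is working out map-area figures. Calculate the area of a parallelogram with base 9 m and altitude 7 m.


Shape: parallelogram
Base b = 9 m, Height h = 7 m
Formula: A = b * h
A = 9 * 7
A = 63
63 m^2


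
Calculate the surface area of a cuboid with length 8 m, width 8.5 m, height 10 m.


Shape: rectangular prism
l = 8 m, w = 8.5 m, h = 10 m
Formula: SA = 2(lw + lh + wh)
lw = 68, lh = 80, wh = 85
lw + lh + wh = 233
SA = 2 * 233
SA = 466
466 m^2


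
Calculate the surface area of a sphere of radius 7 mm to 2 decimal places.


Shape: sphere
Radius r = 7 mm
Formula: SA = 4 * pi * r^2
r^2 = 49
SA = 4 * pi * 49
SA = 196 * pi
SA = 615.75
615.75 mm^2


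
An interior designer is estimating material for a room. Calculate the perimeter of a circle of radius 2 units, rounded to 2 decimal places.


Shape: circle
Radius r = 2 units
Formula: C = 2 * pi * r
C = 2 * pi * 2
C = 4 * pi
C = 12.57
12.57 units


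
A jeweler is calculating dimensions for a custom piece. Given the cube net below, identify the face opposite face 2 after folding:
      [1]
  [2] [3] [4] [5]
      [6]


Net: cross layout. Take square 3 as the base (bottom).
Fold the four squares in the horizontal row up around 3: 2 -> left, 4 -> right, 5 wraps to the top.
Fold 1 and 6 up from 3: 1 -> back, 6 -> front.
Opposite pairs are therefore: (1, 6), (2, 4), (3, 5).
Face 2 is opposite face 4.
face 4


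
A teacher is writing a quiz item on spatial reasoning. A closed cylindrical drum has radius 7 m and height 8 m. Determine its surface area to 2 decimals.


Shape: closed cylinder
Radius r = 7 m, Height h = 8 m
Formula: SA = 2*pi*r^2 + 2*pi*r*h = 2*pi*r*(r + h)
r + h = 15
2 * r * (r + h) = 2 * 7 * 15 = 210
SA = 210 * pi
SA = 659.73
659.73 m^2


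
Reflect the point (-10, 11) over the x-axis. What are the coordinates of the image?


Transformation: reflection
Original point: (-10, 11)
Rule for reflection over the x-axis: (x, y) -> (x, -y)
Apply: (-10, 11) -> (-10, -11)
(-10, -11)


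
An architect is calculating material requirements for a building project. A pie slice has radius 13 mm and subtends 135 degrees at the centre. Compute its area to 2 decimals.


Shape: circular sector
Radius r = 13 mm, Angle = 135 degrees
Formula: A = (angle/360) * pi * r^2
r^2 = 169
Fraction of circle = 135/360
A = (135/360) * pi * 169
A = 63.375 * pi
A = 199.1
199.1 mm^2


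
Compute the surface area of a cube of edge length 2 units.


Shape: cube
Side s = 2 units
A cube has 6 square faces.
Formula: SA = 6 * s^2
s^2 = 4
SA = 6 * 4
SA = 24
24 units^2


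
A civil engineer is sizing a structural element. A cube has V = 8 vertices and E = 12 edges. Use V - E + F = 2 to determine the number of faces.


Polyhedron: cube
Euler's formula for convex polyhedra: V - E + F = 2
Given: V = 8 vertices and E = 12 edges
Solve for F:
F = 2 + E - V = 2 + 12 - 8 = 6
6 faces


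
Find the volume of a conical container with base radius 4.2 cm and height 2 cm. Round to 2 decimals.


Shape: cone
Radius r = 4.2 cm, Height h = 2 cm
Formula: V = (1/3) * pi * r^2 * h
r^2 = 17.64
pi * r^2 * h = pi * 17.64 * 2 = 35.28 * pi
V = 35.28 * pi / 3
V = 36.95
36.95 cm^3


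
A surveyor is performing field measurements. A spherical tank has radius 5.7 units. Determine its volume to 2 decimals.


Shape: sphere
Radius r = 5.7 units
Formula: V = (4/3) * pi * r^3
r^3 = 185.193
(4/3) * 185.193 = 246.924
V = 246.924 * pi
V = 775.73
775.73 units^3


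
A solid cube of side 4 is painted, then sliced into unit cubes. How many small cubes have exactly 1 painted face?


Large cube: 4 x 4 x 4, cut into unit cubes.
n = 4, so n - 2 = 2
Cubes with 1 painted face lie in the interior of each face.
A cube has 6 faces; each contributes (n - 2)^2 = 4 such cubes.
Count = 6 * 4 = 24
24 unit cubes


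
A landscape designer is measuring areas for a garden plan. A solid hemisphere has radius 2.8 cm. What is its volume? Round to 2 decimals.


Shape: hemisphere (half of a sphere)
Radius r = 2.8 cm
Formula: V = (1/2) * (4/3) * pi * r^3 = (2/3) * pi * r^3
r^3 = 21.952
(2/3) * 21.952 = 14.634667
V = 14.634667 * pi
V = 45.98
45.98 cm^3


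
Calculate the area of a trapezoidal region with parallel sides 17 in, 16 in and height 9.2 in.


Shape: trapezoid
Parallel sides a = 17 in, b = 16 in; Height h = 9.2 in
Formula: A = (a + b) * h / 2
a + b = 17 + 16 = 33
A = 33 * 9.2 / 2
A = 303.6 / 2
A = 151.8
151.8 in^2


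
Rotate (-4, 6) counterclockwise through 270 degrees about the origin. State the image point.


Transformation: rotation about the origin
Original point: (-4, 6)
Rule for 270 deg counterclockwise: (x, y) -> (y, -x)
Apply: (-4, 6) -> (6, 4)
(6, 4)


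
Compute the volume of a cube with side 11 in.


Shape: cube
Side s = 11 in
Formula: V = s^3
V = 11 * 11 * 11
V = 121 * 11
V = 1331
1331 in^3


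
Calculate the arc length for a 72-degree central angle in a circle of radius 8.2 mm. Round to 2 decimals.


Shape: circular arc
Radius r = 8.2 mm, Angle = 72 degrees
Formula: L = (angle/360) * 2 * pi * r
2 * pi * r = 16.4 * pi
L = (72/360) * 16.4 * pi
L = 3.28 * pi
L = 10.3
10.3 mm


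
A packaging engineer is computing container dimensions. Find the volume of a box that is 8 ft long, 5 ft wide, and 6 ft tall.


Shape: rectangular prism
l = 8 ft, w = 5 ft, h = 6 ft
Formula: V = l * w * h
V = 8 * 5 * 6
V = 40 * 6
V = 240
240 ft^3


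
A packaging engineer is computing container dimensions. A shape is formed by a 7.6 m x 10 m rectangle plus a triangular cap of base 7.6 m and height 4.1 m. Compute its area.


Composite shape: rectangle + triangle
Rectangle area = 7.6 * 10 = 76
Triangle area = 0.5 * 7.6 * 4.1 = 15.58
Total = 76 + 15.58
Total = 91.58
91.58 m^2


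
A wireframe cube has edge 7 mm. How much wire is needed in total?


Shape: cube
Side s = 7 mm
A cube has 12 edges, all equal.
Formula: total edge length = 12 * s
Total = 12 * 7
Total = 84
84 mm


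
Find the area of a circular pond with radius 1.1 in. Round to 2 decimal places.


Shape: circle
Radius r = 1.1 in
Formula: A = pi * r^2
r^2 = 1.1^2 = 1.21
A = pi * 1.21
A = 3.8
3.8 in^2


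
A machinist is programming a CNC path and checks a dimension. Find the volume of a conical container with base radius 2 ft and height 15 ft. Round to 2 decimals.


Shape: cone
Radius r = 2 ft, Height h = 15 ft
Formula: V = (1/3) * pi * r^2 * h
r^2 = 4
pi * r^2 * h = pi * 4 * 15 = 60 * pi
V = 60 * pi / 3
V = 62.83
62.83 ft^3


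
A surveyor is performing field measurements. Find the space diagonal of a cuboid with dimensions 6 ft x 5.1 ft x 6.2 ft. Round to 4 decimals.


Shape: rectangular box (space diagonal)
l = 6 ft, w = 5.1 ft, h = 6.2 ft
Visualize: the diagonal of the base, then a right triangle with that diagonal and the height.
Formula: d = sqrt(l^2 + w^2 + h^2)
l^2 + w^2 + h^2 = 36 + 26.01 + 38.44 = 100.45
d = sqrt(100.45)
d = 10.0225
10.0225 ft


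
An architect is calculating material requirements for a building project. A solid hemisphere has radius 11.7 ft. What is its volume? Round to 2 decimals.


Shape: hemisphere (half of a sphere)
Radius r = 11.7 ft
Formula: V = (1/2) * (4/3) * pi * r^3 = (2/3) * pi * r^3
r^3 = 1601.613
(2/3) * 1601.613 = 1067.742
V = 1067.742 * pi
V = 3354.41
3354.41 ft^3


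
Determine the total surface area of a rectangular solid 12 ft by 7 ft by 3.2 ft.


Shape: rectangular prism
l = 12 ft, w = 7 ft, h = 3.2 ft
Formula: SA = 2(lw + lh + wh)
lw = 84, lh = 38.4, wh = 22.4
lw + lh + wh = 144.8
SA = 2 * 144.8
SA = 289.6
289.6 ft^2


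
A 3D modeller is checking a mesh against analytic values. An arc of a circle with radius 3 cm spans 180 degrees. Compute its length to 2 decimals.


Shape: circular arc
Radius r = 3 cm, Angle = 180 degrees
Formula: L = (angle/360) * 2 * pi * r
2 * pi * r = 6 * pi
L = (180/360) * 6 * pi
L = 3 * pi
L = 9.42
9.42 cm


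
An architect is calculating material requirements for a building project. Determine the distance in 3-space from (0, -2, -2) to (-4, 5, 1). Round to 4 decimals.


3D distance between two points
P1 = (0, -2, -2), P2 = (-4, 5, 1)
Formula: d = sqrt((x2-x1)^2 + (y2-y1)^2 + (z2-z1)^2)
dx = -4 - 0 = -4
dy = 5 - -2 = 7
dz = 1 - -2 = 3
dx^2 + dy^2 + dz^2 = 16 + 49 + 9 = 74
d = sqrt(74)
d = 8.6023
8.6023 units


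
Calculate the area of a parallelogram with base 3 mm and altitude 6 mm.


Shape: parallelogram
Base b = 3 mm, Height h = 6 mm
Formula: A = b * h
A = 3 * 6
A = 18
18 mm^2


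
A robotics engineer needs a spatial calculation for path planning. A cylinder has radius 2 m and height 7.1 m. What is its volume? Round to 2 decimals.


Shape: cylinder
Radius r = 2 m, Height h = 7.1 m
Formula: V = pi * r^2 * h
r^2 = 4
V = pi * 4 * 7.1
V = 28.4 * pi
V = 89.22
89.22 m^3


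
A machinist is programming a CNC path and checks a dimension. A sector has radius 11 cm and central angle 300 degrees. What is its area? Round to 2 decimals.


Shape: circular sector
Radius r = 11 cm, Angle = 300 degrees
Formula: A = (angle/360) * pi * r^2
r^2 = 121
Fraction of circle = 300/360
A = (300/360) * pi * 121
A = 100.833333 * pi
A = 316.78
316.78 cm^2


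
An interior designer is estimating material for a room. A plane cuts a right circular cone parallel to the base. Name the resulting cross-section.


Solid: right circular cone
Cutting plane: parallel to the base
Visualize the intersection of the plane with the solid's surface.
The boundary of the cut region is a circle.
circle


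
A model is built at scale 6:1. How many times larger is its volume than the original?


Linear scale factor k = 6
Rule: under a linear scaling by k, volumes scale by k^3.
k^3 = 6 * 6 * 6
k^3 = 36 * 6
k^3 = 216
Volume scales by a factor of 216.
216 (dimensionless)


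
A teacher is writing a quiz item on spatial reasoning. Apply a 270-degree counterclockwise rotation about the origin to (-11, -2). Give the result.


Transformation: rotation about the origin
Original point: (-11, -2)
Rule for 270 deg counterclockwise: (x, y) -> (y, -x)
Apply: (-11, -2) -> (-2, 11)
(-2, 11)


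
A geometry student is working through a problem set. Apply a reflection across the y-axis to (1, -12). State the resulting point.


Transformation: reflection
Original point: (1, -12)
Rule for reflection over the y-axis: (x, y) -> (-x, y)
Apply: (1, -12) -> (-1, -12)
(-1, -12)


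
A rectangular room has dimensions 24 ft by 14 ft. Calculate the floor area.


Shape: rectangle
Length l = 24 ft, Width w = 14 ft
Formula: A = l * w
A = 24 * 14
A = 336
336 ft^2


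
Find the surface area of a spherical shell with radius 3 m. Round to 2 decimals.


Shape: sphere
Radius r = 3 m
Formula: SA = 4 * pi * r^2
r^2 = 9
SA = 4 * pi * 9
SA = 36 * pi
SA = 113.1
113.1 m^2


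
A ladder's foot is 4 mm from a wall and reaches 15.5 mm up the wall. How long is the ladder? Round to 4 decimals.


Shape: right triangle
Legs a = 4 mm, b = 15.5 mm
Formula: c = sqrt(a^2 + b^2)
a^2 = 16, b^2 = 240.25
a^2 + b^2 = 256.25
c = sqrt(256.25)
c = 16.0078
16.0078 mm


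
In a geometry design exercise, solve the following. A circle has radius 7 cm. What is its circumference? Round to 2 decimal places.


Shape: circle
Radius r = 7 cm
Formula: C = 2 * pi * r
C = 2 * pi * 7
C = 14 * pi
C = 43.98
43.98 cm


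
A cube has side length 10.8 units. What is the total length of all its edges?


Shape: cube
Side s = 10.8 units
A cube has 12 edges, all equal.
Formula: total edge length = 12 * s
Total = 12 * 10.8
Total = 129.6
129.6 units


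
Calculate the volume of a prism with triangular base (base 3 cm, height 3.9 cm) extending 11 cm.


Shape: triangular prism
Triangle base = 3 cm, triangle height = 3.9 cm, prism length L = 11 cm
Formula: V = (1/2 * b * h_tri) * L
Cross-section area = 0.5 * 3 * 3.9 = 5.85
V = 5.85 * 11
V = 64.35
64.35 cm^3


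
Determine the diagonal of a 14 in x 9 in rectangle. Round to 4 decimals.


Shape: rectangle (diagonal via Pythagoras)
Sides: 14 in and 9 in
Formula: d = sqrt(l^2 + w^2)
l^2 = 196, w^2 = 81
l^2 + w^2 = 277
d = sqrt(277)
d = 16.6433
16.6433 in


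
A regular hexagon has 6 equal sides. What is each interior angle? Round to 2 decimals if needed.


Shape: regular hexagon (6 sides)
Formula: interior angle = (n - 2) * 180 / n
(n - 2) = 4
(n - 2) * 180 = 720
angle = 720 / 6
angle = 120
120 degrees


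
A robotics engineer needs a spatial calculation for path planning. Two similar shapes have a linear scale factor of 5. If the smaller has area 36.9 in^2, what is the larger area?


Linear scale factor k = 5
Original area = 36.9 in^2
Rule: under a linear scaling by k, areas scale by k^2.
k^2 = 5^2 = 25
New area = 36.9 * 25
New area = 922.5
922.5 in^2


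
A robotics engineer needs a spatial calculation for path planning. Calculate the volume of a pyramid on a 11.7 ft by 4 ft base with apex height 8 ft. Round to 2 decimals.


Shape: rectangular pyramid
Base: 11.7 ft x 4 ft, Height h = 8 ft
Formula: V = (1/3) * base_area * h
base_area = 11.7 * 4 = 46.8
base_area * h = 46.8 * 8 = 374.4
V = 374.4 / 3
V = 124.8
124.8 ft^3


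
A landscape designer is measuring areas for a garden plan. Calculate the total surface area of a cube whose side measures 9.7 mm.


Shape: cube
Side s = 9.7 mm
A cube has 6 square faces.
Formula: SA = 6 * s^2
s^2 = 94.09
SA = 6 * 94.09
SA = 564.54
564.54 mm^2


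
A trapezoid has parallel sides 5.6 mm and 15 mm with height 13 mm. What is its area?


Shape: trapezoid
Parallel sides a = 5.6 mm, b = 15 mm; Height h = 13 mm
Formula: A = (a + b) * h / 2
a + b = 5.6 + 15 = 20.6
A = 20.6 * 13 / 2
A = 267.8 / 2
A = 133.9
133.9 mm^2


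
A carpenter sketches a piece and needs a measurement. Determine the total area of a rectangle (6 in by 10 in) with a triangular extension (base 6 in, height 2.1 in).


Composite shape: rectangle + triangle
Rectangle area = 6 * 10 = 60
Triangle area = 0.5 * 6 * 2.1 = 6.3
Total = 60 + 6.3
Total = 66.3
66.3 in^2


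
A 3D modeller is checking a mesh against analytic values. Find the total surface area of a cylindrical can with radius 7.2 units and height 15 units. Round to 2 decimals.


Shape: closed cylinder
Radius r = 7.2 units, Height h = 15 units
Formula: SA = 2*pi*r^2 + 2*pi*r*h = 2*pi*r*(r + h)
r + h = 22.2
2 * r * (r + h) = 2 * 7.2 * 22.2 = 319.68
SA = 319.68 * pi
SA = 1004.3
1004.3 units^2


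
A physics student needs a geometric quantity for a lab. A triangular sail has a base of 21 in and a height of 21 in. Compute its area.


Shape: triangle
Base b = 21 in, Height h = 21 in
Formula: A = (1/2) * b * h
A = 0.5 * 21 * 21
A = 0.5 * 441
A = 220.5
220.5 in^2


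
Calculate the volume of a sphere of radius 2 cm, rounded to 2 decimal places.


Shape: sphere
Radius r = 2 cm
Formula: V = (4/3) * pi * r^3
r^3 = 8
(4/3) * 8 = 10.666667
V = 10.666667 * pi
V = 33.51
33.51 cm^3


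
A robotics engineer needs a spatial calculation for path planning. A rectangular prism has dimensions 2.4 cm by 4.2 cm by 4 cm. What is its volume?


Shape: rectangular prism
l = 2.4 cm, w = 4.2 cm, h = 4 cm
Formula: V = l * w * h
V = 2.4 * 4.2 * 4
V = 10.08 * 4
V = 40.32
40.32 cm^3


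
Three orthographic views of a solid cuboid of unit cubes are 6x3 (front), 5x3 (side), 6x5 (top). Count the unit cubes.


Orthographic views of a solid rectangular block:
Front view 6 x 3 -> length = 6, height = 3
Side view 5 x 3 -> width = 5, height = 3 (consistent)
Top view 6 x 5 -> confirms length = 6, width = 5
The block is 6 x 5 x 3.
Total unit cubes = 6 * 5 * 3 = 90
90 unit cubes


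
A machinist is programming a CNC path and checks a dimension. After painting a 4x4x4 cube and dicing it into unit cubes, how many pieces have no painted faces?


Large cube: 4 x 4 x 4, cut into unit cubes.
n = 4, so n - 2 = 2
Unpainted cubes form the interior (n - 2)^3 block.
(n - 2)^3 = 2^3 = 8
8 unit cubes


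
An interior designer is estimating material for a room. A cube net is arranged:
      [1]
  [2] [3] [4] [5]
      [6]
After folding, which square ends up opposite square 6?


Net: cross layout. Take square 3 as the base (bottom).
Fold the four squares in the horizontal row up around 3: 2 -> left, 4 -> right, 5 wraps to the top.
Fold 1 and 6 up from 3: 1 -> back, 6 -> front.
Opposite pairs are therefore: (1, 6), (2, 4), (3, 5).
Face 6 is opposite face 1.
face 1


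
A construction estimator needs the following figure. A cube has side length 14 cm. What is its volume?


Shape: cube
Side s = 14 cm
Formula: V = s^3
V = 14 * 14 * 14
V = 196 * 14
V = 2744
2744 cm^3


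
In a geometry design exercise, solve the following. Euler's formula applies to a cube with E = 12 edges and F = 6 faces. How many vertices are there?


Polyhedron: cube
Euler's formula for convex polyhedra: V - E + F = 2
Given: E = 12 edges and F = 6 faces
Solve for V:
V = 2 + E - F = 2 + 12 - 6 = 8
8 vertices


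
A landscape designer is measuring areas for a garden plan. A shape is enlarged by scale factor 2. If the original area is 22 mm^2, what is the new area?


Linear scale factor k = 2
Original area = 22 mm^2
Rule: under a linear scaling by k, areas scale by k^2.
k^2 = 2^2 = 4
New area = 22 * 4
New area = 88
88 mm^2


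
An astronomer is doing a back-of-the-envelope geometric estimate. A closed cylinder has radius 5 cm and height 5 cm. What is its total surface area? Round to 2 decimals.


Shape: closed cylinder
Radius r = 5 cm, Height h = 5 cm
Formula: SA = 2*pi*r^2 + 2*pi*r*h = 2*pi*r*(r + h)
r + h = 10
2 * r * (r + h) = 2 * 5 * 10 = 100
SA = 100 * pi
SA = 314.16
314.16 cm^2


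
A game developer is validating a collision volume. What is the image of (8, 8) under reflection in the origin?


Transformation: reflection
Original point: (8, 8)
Rule for reflection through the origin: (x, y) -> (-x, -y)
Apply: (8, 8) -> (-8, -8)
(-8, -8)


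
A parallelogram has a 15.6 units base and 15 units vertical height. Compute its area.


Shape: parallelogram
Base b = 15.6 units, Height h = 15 units
Formula: A = b * h
A = 15.6 * 15
A = 234
234 units^2


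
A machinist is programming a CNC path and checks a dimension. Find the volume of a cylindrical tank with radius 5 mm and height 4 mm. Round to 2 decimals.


Shape: cylinder
Radius r = 5 mm, Height h = 4 mm
Formula: V = pi * r^2 * h
r^2 = 25
V = pi * 25 * 4
V = 100 * pi
V = 314.16
314.16 mm^3
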